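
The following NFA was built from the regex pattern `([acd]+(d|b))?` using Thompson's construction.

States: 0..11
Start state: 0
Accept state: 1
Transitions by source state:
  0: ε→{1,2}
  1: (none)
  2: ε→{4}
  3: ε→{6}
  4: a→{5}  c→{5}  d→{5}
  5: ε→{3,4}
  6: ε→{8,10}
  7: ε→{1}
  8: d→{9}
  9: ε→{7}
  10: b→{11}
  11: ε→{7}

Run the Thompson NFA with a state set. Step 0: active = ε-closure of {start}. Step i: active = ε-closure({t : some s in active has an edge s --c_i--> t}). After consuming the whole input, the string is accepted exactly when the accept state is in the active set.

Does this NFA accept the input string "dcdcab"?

Answer: ACCEPT

Derivation:
start: ε-closure({0}) = {0,1,2,4}
'd' @ 1: {3,4,5,6,8,10}
'c' @ 2: {3,4,5,6,8,10}
'd' @ 3: {1,3,4,5,6,7,8,9,10}  [accepting]
'c' @ 4: {3,4,5,6,8,10}
'a' @ 5: {3,4,5,6,8,10}
'b' @ 6: {1,7,11}  [accepting]
final: {1,7,11}; accept 1 in set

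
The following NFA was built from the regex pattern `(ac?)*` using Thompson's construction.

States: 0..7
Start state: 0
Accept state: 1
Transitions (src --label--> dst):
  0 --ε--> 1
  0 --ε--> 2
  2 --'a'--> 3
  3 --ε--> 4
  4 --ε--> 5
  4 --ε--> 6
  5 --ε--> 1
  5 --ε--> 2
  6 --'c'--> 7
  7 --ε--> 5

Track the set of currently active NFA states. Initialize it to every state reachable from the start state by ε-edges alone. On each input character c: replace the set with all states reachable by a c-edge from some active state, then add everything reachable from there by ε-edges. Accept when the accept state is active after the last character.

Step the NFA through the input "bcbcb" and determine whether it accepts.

Answer: REJECT

Trace:
S₀ = ε-closure({0}) = {0,1,2}
'b' @ 1: {}  — dead — no transitions
rest 'cbcb' ignored (set empty)
final: {}; accept 1 not in set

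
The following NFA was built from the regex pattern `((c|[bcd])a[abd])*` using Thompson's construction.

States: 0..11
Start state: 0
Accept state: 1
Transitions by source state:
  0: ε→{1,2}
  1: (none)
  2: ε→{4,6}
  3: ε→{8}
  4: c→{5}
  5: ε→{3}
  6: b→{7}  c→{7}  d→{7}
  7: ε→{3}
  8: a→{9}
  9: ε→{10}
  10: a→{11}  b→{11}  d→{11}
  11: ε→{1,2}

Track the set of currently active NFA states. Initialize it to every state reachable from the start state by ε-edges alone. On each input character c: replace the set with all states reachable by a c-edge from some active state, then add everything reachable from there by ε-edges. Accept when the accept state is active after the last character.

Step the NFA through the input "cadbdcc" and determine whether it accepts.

S₀ = ε-closure({0}) = {0,1,2,4,6}
'c' @ 1: {3,5,7,8}
'a' @ 2: {9,10}
'd' @ 3: {1,2,4,6,11}  (accept∈set)
'b' @ 4: {3,7,8}
'd' @ 5: {}  — dead — no transitions
rest 'cc' ignored (set empty)
after full input: {}  (accept=1 not in)

Answer: REJECT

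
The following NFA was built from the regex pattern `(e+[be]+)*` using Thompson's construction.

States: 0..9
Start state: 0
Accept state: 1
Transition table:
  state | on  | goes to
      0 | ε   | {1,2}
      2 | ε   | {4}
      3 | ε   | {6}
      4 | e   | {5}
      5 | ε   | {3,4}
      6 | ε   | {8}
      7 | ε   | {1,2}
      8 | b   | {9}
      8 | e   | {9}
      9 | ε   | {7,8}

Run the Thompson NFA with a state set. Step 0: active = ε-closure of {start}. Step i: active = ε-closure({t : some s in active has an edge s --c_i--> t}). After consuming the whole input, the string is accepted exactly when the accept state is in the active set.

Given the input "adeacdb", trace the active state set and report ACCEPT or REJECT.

Answer: REJECT

Trace:
start: ε-closure({0}) = {0,1,2,4}
'a' @ 1: {}  — no active states
rest 'deacdb' ignored (set empty)
final: {}; accept 1 not in set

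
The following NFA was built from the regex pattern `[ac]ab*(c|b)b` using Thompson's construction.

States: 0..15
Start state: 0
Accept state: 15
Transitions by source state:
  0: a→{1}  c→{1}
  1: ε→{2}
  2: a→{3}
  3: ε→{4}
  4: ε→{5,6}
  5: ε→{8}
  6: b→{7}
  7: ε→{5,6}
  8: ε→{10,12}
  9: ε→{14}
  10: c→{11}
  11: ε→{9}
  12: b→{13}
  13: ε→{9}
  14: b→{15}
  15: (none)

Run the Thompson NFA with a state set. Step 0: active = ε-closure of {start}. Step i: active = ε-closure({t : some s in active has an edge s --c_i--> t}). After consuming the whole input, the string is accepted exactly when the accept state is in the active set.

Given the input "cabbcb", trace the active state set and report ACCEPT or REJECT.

Answer: ACCEPT

Steps:
S₀ = ε-closure({0}) = {0}
'c' @ 1: {1,2}
'a' @ 2: {3,4,5,6,8,10,12}
'b' @ 3: {5,6,7,8,9,10,12,13,14}
'b' @ 4: {5,6,7,8,9,10,12,13,14,15}  ✓accept
'c' @ 5: {9,11,14}
'b' @ 6: {15}  ✓accept
after full input: {15}  (accept=15 in)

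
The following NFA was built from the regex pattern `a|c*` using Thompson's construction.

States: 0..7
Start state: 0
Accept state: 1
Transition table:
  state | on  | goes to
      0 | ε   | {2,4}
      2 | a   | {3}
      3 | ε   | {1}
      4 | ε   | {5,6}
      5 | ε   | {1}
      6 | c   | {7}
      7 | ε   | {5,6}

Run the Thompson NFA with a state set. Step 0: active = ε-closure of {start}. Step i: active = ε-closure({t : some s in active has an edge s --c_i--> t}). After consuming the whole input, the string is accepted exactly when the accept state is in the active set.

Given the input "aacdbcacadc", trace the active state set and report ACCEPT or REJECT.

start: ε-closure({0}) = {0,1,2,4,5,6}
'a' @ 1: {1,3}  (accept∈set)
'a' @ 2: {}  — state set empty
rest 'cdbcacadc' ignored (set empty)
final: {}; accept 1 not in set

Answer: REJECT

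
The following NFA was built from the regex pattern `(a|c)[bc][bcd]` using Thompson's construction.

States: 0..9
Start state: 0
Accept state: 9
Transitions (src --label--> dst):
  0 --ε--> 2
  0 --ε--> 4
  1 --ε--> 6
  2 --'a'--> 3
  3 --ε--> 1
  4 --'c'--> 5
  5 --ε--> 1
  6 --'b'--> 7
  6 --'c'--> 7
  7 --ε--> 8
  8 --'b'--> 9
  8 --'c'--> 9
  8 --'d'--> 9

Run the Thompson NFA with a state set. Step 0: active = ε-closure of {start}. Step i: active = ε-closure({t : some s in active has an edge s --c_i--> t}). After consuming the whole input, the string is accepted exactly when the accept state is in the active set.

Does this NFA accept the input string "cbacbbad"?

S₀ = ε-closure({0}) = {0,2,4}
'c' @ 1: {1,5,6}
'b' @ 2: {7,8}
'a' @ 3: {}  — state set empty
rest 'cbbad' ignored (set empty)
end set {} — state 9 not in

Answer: REJECT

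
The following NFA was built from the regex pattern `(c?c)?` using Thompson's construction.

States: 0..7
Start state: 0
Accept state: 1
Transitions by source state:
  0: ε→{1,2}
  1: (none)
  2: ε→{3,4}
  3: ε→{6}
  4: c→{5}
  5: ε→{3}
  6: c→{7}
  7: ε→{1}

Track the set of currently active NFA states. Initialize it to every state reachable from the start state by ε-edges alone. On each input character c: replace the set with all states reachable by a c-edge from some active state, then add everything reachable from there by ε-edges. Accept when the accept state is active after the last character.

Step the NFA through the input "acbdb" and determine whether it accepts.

Answer: REJECT

Steps:
S₀ = ε-closure({0}) = {0,1,2,3,4,6}
'a' @ 1: {}  — state set empty
rest 'cbdb' ignored (set empty)
end set {} — state 1 not in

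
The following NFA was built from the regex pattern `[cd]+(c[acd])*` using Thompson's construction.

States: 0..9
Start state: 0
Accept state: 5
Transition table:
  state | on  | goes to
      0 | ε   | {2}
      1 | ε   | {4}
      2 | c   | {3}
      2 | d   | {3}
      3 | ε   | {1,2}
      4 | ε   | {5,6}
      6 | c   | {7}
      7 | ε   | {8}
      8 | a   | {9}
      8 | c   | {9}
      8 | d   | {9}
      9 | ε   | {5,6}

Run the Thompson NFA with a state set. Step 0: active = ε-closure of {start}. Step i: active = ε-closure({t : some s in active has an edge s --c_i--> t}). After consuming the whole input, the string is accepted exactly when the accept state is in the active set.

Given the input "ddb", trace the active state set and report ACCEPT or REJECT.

S₀ = ε-closure({0}) = {0,2}
'd' @ 1: {1,2,3,4,5,6}  [accepting]
'd' @ 2: {1,2,3,4,5,6}  [accepting]
'b' @ 3: {}  — no active states
final: {}; accept 5 not in set

Answer: REJECT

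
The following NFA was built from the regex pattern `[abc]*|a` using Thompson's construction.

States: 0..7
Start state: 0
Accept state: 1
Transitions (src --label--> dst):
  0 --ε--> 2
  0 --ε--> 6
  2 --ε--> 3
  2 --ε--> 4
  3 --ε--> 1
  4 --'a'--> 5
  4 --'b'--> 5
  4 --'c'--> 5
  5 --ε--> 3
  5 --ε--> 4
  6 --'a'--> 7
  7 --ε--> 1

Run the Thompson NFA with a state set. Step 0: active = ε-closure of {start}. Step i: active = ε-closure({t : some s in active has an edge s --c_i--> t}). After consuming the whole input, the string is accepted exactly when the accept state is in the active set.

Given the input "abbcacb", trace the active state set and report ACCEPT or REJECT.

initial (ε-close {0}): {0,1,2,3,4,6}
'a' @ 1: {1,3,4,5,7}  [accepting]
'b' @ 2: {1,3,4,5}  [accepting]
'b' @ 3: {1,3,4,5}  [accepting]
'c' @ 4: {1,3,4,5}  [accepting]
'a' @ 5: {1,3,4,5}  [accepting]
'c' @ 6: {1,3,4,5}  [accepting]
'b' @ 7: {1,3,4,5}  [accepting]
end set {1,3,4,5} — state 1 in

Answer: ACCEPT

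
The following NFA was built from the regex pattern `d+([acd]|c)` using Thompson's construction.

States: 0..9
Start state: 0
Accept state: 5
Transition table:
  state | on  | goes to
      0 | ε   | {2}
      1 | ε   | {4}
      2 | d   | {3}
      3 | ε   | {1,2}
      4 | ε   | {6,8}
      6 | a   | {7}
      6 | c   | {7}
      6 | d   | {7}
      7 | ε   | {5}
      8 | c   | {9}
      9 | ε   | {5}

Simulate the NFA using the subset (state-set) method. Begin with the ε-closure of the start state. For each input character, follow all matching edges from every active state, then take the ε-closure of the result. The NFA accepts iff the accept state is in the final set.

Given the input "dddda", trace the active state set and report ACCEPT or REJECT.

start: ε-closure({0}) = {0,2}
'd' @ 1: {1,2,3,4,6,8}
'd' @ 2: {1,2,3,4,5,6,7,8}  ✓accept
'd' @ 3: {1,2,3,4,5,6,7,8}  ✓accept
'd' @ 4: {1,2,3,4,5,6,7,8}  ✓accept
'a' @ 5: {5,7}  ✓accept
end set {5,7} — state 5 in

Answer: ACCEPT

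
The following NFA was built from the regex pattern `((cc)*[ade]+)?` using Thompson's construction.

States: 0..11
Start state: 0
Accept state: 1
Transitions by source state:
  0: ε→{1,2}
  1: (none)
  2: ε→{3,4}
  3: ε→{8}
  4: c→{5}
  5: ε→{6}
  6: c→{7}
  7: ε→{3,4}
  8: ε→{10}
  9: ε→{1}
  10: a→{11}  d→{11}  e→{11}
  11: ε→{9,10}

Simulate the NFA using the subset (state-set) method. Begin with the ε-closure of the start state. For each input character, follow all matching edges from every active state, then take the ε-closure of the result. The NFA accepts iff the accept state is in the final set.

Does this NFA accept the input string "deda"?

start: ε-closure({0}) = {0,1,2,3,4,8,10}
'd' @ 1: {1,9,10,11}  ✓accept
'e' @ 2: {1,9,10,11}  ✓accept
'd' @ 3: {1,9,10,11}  ✓accept
'a' @ 4: {1,9,10,11}  ✓accept
end set {1,9,10,11} — state 1 in

Answer: ACCEPT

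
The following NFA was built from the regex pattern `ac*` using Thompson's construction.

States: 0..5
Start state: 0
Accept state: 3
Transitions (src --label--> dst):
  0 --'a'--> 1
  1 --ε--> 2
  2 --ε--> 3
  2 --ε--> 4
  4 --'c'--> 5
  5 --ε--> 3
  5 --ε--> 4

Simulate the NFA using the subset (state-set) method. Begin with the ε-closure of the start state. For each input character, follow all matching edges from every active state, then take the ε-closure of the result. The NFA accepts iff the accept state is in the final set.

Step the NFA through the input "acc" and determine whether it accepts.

Answer: ACCEPT

Steps:
start: ε-closure({0}) = {0}
'a' @ 1: {1,2,3,4}  [accepting]
'c' @ 2: {3,4,5}  [accepting]
'c' @ 3: {3,4,5}  [accepting]
final: {3,4,5}; accept 3 in set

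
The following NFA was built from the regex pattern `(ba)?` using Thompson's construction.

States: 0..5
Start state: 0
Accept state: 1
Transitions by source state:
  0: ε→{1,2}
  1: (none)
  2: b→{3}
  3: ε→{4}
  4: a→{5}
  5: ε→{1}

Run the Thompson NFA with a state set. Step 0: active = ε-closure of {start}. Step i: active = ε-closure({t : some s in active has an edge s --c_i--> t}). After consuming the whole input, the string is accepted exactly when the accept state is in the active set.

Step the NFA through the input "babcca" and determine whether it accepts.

S₀ = ε-closure({0}) = {0,1,2}
'b' @ 1: {3,4}
'a' @ 2: {1,5}  [accepting]
'b' @ 3: {}  — no active states
rest 'cca' ignored (set empty)
final: {}; accept 1 not in set

Answer: REJECT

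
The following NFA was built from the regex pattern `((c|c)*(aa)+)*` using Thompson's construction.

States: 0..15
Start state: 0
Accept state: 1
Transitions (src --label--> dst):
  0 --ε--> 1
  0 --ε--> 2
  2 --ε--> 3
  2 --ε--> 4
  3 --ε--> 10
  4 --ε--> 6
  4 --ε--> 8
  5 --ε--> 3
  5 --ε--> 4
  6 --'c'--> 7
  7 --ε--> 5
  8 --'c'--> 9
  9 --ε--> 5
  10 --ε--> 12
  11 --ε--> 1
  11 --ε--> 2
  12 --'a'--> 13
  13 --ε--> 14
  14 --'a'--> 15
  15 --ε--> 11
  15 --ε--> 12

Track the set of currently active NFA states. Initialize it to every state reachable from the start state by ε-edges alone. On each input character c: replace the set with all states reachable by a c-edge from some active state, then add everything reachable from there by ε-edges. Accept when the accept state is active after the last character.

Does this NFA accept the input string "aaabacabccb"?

Answer: REJECT

Trace:
S₀ = ε-closure({0}) = {0,1,2,3,4,6,8,10,12}
'a' @ 1: {13,14}
'a' @ 2: {1,2,3,4,6,8,10,11,12,15}  (accept∈set)
'a' @ 3: {13,14}
'b' @ 4: {}  — no active states
rest 'acabccb' ignored (set empty)
end set {} — state 1 not in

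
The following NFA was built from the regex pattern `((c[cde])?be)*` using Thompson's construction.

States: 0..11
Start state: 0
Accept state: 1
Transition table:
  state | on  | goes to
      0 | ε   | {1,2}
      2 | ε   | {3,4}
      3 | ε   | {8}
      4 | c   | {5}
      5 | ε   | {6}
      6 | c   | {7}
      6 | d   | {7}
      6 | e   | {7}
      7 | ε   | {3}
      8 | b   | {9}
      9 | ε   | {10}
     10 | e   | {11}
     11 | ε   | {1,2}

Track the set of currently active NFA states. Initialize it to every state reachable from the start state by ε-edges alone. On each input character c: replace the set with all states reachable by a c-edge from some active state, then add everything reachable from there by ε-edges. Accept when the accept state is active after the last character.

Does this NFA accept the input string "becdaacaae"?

S₀ = ε-closure({0}) = {0,1,2,3,4,8}
'b' @ 1: {9,10}
'e' @ 2: {1,2,3,4,8,11}  ✓accept
'c' @ 3: {5,6}
'd' @ 4: {3,7,8}
'a' @ 5: {}  — state set empty
rest 'acaae' ignored (set empty)
final: {}; accept 1 not in set

Answer: REJECT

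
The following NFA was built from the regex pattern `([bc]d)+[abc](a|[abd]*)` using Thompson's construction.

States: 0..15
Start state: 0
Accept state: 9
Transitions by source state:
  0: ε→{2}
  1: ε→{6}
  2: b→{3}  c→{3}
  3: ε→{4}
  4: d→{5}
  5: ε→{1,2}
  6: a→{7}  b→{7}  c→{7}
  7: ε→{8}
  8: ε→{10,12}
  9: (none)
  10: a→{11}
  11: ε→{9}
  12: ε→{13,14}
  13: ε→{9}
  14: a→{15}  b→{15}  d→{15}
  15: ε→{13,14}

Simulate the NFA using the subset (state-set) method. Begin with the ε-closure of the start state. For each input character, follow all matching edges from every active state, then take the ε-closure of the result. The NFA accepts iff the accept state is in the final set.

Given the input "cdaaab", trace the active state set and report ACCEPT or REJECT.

initial (ε-close {0}): {0,2}
'c' @ 1: {3,4}
'd' @ 2: {1,2,5,6}
'a' @ 3: {7,8,9,10,12,13,14}  ✓accept
'a' @ 4: {9,11,13,14,15}  ✓accept
'a' @ 5: {9,13,14,15}  ✓accept
'b' @ 6: {9,13,14,15}  ✓accept
end set {9,13,14,15} — state 9 in

Answer: ACCEPT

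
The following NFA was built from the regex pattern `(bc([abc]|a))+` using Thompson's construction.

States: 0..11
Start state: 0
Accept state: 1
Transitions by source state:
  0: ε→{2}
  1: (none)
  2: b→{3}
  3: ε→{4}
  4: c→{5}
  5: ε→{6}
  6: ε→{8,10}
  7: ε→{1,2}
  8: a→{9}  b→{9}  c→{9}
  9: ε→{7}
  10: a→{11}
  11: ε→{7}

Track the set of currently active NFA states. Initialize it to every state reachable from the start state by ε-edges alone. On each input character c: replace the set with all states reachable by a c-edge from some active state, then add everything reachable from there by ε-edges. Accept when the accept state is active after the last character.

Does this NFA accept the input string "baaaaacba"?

initial (ε-close {0}): {0,2}
'b' @ 1: {3,4}
'a' @ 2: {}  — state set empty
rest 'aaaacba' ignored (set empty)
final: {}; accept 1 not in set

Answer: REJECT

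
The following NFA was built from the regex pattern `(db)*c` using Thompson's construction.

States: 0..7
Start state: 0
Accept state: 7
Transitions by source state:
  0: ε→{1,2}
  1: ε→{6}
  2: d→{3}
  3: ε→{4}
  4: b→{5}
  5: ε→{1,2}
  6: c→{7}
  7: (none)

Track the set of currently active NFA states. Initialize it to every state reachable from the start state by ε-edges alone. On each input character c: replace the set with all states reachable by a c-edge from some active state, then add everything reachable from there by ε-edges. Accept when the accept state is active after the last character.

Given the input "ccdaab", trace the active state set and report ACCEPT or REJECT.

Answer: REJECT

Trace:
start: ε-closure({0}) = {0,1,2,6}
'c' @ 1: {7}  (accept∈set)
'c' @ 2: {}  — state set empty
rest 'daab' ignored (set empty)
end set {} — state 7 not in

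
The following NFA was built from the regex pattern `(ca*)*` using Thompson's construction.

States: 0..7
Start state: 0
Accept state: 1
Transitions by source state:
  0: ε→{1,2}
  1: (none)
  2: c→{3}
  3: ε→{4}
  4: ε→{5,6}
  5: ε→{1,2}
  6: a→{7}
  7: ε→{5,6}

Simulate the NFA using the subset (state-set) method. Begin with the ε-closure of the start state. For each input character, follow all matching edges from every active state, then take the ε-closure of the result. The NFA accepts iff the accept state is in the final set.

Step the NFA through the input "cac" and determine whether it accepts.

Answer: ACCEPT

Steps:
initial (ε-close {0}): {0,1,2}
'c' @ 1: {1,2,3,4,5,6}  [accepting]
'a' @ 2: {1,2,5,6,7}  [accepting]
'c' @ 3: {1,2,3,4,5,6}  [accepting]
end set {1,2,3,4,5,6} — state 1 in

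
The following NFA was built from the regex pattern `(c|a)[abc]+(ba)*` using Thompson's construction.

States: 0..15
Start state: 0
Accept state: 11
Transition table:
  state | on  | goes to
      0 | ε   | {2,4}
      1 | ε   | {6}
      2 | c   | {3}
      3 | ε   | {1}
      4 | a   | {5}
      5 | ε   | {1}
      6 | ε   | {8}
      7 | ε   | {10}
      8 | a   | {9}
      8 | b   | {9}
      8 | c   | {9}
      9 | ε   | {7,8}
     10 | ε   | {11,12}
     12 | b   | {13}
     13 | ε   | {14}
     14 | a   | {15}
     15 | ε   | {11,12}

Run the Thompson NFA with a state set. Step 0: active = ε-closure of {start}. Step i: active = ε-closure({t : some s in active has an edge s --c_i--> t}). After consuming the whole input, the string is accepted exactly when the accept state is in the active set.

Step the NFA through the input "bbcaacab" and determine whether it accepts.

Answer: REJECT

Trace:
initial (ε-close {0}): {0,2,4}
'b' @ 1: {}  — state set empty
rest 'bcaacab' ignored (set empty)
final: {}; accept 11 not in set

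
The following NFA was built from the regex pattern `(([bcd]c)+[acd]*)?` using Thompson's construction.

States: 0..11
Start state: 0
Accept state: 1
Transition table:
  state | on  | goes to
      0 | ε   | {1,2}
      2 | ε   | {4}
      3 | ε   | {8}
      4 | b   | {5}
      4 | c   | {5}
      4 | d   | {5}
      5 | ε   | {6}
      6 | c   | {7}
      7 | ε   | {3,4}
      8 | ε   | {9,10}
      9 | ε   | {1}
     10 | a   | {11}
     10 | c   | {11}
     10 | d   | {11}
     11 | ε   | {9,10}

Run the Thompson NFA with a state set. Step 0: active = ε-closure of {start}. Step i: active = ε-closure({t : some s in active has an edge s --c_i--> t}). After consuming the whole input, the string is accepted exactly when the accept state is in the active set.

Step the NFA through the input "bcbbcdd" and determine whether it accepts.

Answer: REJECT

Derivation:
initial (ε-close {0}): {0,1,2,4}
'b' @ 1: {5,6}
'c' @ 2: {1,3,4,7,8,9,10}  [accepting]
'b' @ 3: {5,6}
'b' @ 4: {}  — state set empty
rest 'cdd' ignored (set empty)
end set {} — state 1 not in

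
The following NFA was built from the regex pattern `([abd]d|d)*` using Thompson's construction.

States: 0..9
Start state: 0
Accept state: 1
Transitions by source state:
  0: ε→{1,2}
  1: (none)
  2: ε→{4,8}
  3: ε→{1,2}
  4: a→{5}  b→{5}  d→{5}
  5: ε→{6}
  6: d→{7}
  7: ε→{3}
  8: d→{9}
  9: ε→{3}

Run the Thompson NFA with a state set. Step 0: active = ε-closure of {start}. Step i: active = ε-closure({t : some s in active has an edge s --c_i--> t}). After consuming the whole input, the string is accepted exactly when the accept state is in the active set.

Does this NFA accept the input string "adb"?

S₀ = ε-closure({0}) = {0,1,2,4,8}
'a' @ 1: {5,6}
'd' @ 2: {1,2,3,4,7,8}  ✓accept
'b' @ 3: {5,6}
final: {5,6}; accept 1 not in set

Answer: REJECT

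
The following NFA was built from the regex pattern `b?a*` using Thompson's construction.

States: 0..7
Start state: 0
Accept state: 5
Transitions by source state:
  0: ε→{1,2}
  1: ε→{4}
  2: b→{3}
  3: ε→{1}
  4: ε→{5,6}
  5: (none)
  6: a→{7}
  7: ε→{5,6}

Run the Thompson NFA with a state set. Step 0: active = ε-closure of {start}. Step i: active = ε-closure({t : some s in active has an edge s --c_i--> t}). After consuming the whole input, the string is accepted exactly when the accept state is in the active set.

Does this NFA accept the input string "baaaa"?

Answer: ACCEPT

Derivation:
S₀ = ε-closure({0}) = {0,1,2,4,5,6}
'b' @ 1: {1,3,4,5,6}  ✓accept
'a' @ 2: {5,6,7}  ✓accept
'a' @ 3: {5,6,7}  ✓accept
'a' @ 4: {5,6,7}  ✓accept
'a' @ 5: {5,6,7}  ✓accept
end set {5,6,7} — state 5 in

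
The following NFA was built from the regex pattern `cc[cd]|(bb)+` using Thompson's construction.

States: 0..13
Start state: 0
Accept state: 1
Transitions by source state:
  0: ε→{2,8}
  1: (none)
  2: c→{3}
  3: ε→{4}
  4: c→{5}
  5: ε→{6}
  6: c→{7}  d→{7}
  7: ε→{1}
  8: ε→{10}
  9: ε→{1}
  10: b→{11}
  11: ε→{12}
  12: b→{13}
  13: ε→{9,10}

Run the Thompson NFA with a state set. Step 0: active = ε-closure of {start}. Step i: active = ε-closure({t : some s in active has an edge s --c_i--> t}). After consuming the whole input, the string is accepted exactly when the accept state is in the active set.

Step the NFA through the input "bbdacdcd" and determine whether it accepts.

initial (ε-close {0}): {0,2,8,10}
'b' @ 1: {11,12}
'b' @ 2: {1,9,10,13}  ✓accept
'd' @ 3: {}  — no active states
rest 'acdcd' ignored (set empty)
final: {}; accept 1 not in set

Answer: REJECT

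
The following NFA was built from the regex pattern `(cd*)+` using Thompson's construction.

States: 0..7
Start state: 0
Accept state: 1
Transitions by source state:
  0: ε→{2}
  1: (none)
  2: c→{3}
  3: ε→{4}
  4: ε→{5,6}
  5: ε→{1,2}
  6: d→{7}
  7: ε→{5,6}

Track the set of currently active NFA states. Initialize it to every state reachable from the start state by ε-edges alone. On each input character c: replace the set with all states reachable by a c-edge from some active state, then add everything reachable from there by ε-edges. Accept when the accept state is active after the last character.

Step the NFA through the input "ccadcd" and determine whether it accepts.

Answer: REJECT

Derivation:
S₀ = ε-closure({0}) = {0,2}
'c' @ 1: {1,2,3,4,5,6}  (accept∈set)
'c' @ 2: {1,2,3,4,5,6}  (accept∈set)
'a' @ 3: {}  — dead — no transitions
rest 'dcd' ignored (set empty)
final: {}; accept 1 not in set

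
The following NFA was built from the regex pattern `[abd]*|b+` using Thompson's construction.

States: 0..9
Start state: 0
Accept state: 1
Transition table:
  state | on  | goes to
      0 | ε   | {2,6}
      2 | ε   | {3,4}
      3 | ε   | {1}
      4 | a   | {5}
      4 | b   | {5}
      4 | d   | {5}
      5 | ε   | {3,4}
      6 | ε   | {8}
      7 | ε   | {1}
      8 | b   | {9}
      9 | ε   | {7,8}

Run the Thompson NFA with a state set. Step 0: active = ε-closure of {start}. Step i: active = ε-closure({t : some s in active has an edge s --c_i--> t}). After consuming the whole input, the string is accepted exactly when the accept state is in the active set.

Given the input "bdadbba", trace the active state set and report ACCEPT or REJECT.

Answer: ACCEPT

Steps:
start: ε-closure({0}) = {0,1,2,3,4,6,8}
'b' @ 1: {1,3,4,5,7,8,9}  [accepting]
'd' @ 2: {1,3,4,5}  [accepting]
'a' @ 3: {1,3,4,5}  [accepting]
'd' @ 4: {1,3,4,5}  [accepting]
'b' @ 5: {1,3,4,5}  [accepting]
'b' @ 6: {1,3,4,5}  [accepting]
'a' @ 7: {1,3,4,5}  [accepting]
end set {1,3,4,5} — state 1 in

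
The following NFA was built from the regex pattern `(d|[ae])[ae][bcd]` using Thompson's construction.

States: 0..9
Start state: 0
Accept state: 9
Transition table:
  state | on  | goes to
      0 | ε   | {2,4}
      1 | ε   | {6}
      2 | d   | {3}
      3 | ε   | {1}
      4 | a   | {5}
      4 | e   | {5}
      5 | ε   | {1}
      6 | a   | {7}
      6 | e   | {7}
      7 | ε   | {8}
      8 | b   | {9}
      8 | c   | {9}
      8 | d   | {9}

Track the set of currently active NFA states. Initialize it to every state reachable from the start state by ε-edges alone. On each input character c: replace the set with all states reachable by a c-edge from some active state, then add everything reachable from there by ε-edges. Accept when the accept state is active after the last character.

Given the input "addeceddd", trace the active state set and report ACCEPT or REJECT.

start: ε-closure({0}) = {0,2,4}
'a' @ 1: {1,5,6}
'd' @ 2: {}  — state set empty
rest 'deceddd' ignored (set empty)
end set {} — state 9 not in

Answer: REJECT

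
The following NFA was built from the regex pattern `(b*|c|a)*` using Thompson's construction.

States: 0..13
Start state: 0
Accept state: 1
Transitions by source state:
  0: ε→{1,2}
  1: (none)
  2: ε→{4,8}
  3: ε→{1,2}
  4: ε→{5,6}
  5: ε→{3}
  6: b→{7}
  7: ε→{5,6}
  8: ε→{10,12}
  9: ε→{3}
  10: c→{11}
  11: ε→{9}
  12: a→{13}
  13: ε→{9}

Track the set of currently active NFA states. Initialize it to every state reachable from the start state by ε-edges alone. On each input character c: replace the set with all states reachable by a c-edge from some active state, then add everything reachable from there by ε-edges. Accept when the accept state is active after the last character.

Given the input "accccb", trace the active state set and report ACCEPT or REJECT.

Answer: ACCEPT

Steps:
start: ε-closure({0}) = {0,1,2,3,4,5,6,8,10,12}
'a' @ 1: {1,2,3,4,5,6,8,9,10,12,13}  [accepting]
'c' @ 2: {1,2,3,4,5,6,8,9,10,11,12}  [accepting]
'c' @ 3: {1,2,3,4,5,6,8,9,10,11,12}  [accepting]
'c' @ 4: {1,2,3,4,5,6,8,9,10,11,12}  [accepting]
'c' @ 5: {1,2,3,4,5,6,8,9,10,11,12}  [accepting]
'b' @ 6: {1,2,3,4,5,6,7,8,10,12}  [accepting]
end set {1,2,3,4,5,6,7,8,10,12} — state 1 in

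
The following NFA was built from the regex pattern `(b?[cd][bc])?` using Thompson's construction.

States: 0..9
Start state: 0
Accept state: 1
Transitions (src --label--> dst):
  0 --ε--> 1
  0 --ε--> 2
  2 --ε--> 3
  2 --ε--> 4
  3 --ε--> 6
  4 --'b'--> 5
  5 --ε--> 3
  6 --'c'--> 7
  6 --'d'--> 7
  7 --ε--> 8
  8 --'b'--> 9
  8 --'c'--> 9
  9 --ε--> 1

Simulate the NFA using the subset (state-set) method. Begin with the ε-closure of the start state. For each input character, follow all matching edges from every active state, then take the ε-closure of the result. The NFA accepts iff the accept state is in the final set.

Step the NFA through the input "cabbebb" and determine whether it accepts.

Answer: REJECT

Steps:
start: ε-closure({0}) = {0,1,2,3,4,6}
'c' @ 1: {7,8}
'a' @ 2: {}  — state set empty
rest 'bbebb' ignored (set empty)
final: {}; accept 1 not in set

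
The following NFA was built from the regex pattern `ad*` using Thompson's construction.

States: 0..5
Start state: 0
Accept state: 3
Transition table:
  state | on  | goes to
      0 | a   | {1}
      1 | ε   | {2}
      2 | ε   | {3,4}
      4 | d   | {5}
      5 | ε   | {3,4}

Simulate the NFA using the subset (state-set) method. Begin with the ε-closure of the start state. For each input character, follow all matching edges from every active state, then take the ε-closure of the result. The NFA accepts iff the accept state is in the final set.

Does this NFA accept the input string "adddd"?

Answer: ACCEPT

Trace:
initial (ε-close {0}): {0}
'a' @ 1: {1,2,3,4}  ✓accept
'd' @ 2: {3,4,5}  ✓accept
'd' @ 3: {3,4,5}  ✓accept
'd' @ 4: {3,4,5}  ✓accept
'd' @ 5: {3,4,5}  ✓accept
after full input: {3,4,5}  (accept=3 in)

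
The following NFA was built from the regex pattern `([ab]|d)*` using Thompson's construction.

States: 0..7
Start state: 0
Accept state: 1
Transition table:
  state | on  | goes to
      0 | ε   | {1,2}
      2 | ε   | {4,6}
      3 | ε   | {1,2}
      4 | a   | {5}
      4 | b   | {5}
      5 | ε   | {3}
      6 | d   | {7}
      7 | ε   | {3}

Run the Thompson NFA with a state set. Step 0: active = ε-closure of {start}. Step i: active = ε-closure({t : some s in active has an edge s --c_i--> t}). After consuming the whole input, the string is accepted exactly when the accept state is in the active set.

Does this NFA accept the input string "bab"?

initial (ε-close {0}): {0,1,2,4,6}
'b' @ 1: {1,2,3,4,5,6}  (accept∈set)
'a' @ 2: {1,2,3,4,5,6}  (accept∈set)
'b' @ 3: {1,2,3,4,5,6}  (accept∈set)
after full input: {1,2,3,4,5,6}  (accept=1 in)

Answer: ACCEPT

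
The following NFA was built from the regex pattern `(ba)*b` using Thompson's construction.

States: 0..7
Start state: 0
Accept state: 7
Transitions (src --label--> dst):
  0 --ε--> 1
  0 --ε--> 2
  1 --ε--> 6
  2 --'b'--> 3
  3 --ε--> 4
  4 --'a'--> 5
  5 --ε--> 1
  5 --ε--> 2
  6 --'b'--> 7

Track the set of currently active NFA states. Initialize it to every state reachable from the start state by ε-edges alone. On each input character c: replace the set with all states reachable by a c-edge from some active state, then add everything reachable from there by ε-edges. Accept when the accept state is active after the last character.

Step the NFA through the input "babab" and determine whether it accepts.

start: ε-closure({0}) = {0,1,2,6}
'b' @ 1: {3,4,7}  (accept∈set)
'a' @ 2: {1,2,5,6}
'b' @ 3: {3,4,7}  (accept∈set)
'a' @ 4: {1,2,5,6}
'b' @ 5: {3,4,7}  (accept∈set)
after full input: {3,4,7}  (accept=7 in)

Answer: ACCEPT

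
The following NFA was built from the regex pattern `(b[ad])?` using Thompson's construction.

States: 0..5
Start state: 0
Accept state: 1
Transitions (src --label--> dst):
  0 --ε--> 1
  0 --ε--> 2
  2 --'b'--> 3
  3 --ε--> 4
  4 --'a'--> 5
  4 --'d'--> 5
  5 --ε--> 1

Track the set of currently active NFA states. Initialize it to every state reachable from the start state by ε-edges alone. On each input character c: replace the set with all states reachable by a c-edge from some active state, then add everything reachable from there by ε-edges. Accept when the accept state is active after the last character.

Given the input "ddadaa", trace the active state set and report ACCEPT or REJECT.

start: ε-closure({0}) = {0,1,2}
'd' @ 1: {}  — state set empty
rest 'dadaa' ignored (set empty)
after full input: {}  (accept=1 not in)

Answer: REJECT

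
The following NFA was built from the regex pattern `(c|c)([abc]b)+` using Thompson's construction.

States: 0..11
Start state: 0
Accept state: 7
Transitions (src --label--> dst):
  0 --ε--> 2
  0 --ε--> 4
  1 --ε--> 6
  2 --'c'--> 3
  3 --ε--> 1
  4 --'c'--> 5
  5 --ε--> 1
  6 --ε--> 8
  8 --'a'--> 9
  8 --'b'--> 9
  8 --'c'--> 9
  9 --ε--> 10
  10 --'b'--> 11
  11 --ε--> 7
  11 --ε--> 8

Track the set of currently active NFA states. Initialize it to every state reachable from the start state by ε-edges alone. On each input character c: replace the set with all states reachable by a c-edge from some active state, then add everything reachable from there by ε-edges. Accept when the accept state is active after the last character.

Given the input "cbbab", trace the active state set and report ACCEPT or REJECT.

Answer: ACCEPT

Trace:
S₀ = ε-closure({0}) = {0,2,4}
'c' @ 1: {1,3,5,6,8}
'b' @ 2: {9,10}
'b' @ 3: {7,8,11}  ✓accept
'a' @ 4: {9,10}
'b' @ 5: {7,8,11}  ✓accept
final: {7,8,11}; accept 7 in set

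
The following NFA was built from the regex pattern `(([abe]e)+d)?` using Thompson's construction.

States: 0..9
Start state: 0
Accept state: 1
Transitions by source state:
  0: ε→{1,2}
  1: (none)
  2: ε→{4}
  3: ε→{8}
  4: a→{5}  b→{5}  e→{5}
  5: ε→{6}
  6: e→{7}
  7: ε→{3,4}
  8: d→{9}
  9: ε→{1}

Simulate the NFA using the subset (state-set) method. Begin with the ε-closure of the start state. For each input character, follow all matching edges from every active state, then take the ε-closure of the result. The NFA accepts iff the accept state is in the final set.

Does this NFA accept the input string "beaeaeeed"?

Answer: ACCEPT

Derivation:
start: ε-closure({0}) = {0,1,2,4}
'b' @ 1: {5,6}
'e' @ 2: {3,4,7,8}
'a' @ 3: {5,6}
'e' @ 4: {3,4,7,8}
'a' @ 5: {5,6}
'e' @ 6: {3,4,7,8}
'e' @ 7: {5,6}
'e' @ 8: {3,4,7,8}
'd' @ 9: {1,9}  [accepting]
final: {1,9}; accept 1 in set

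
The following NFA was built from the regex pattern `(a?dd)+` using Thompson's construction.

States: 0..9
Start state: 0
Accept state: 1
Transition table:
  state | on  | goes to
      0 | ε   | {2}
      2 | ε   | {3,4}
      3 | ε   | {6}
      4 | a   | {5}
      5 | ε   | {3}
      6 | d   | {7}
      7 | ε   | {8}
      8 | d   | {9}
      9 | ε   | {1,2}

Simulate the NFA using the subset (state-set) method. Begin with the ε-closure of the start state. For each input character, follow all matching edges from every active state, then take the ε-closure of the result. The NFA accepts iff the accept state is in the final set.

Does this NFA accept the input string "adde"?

initial (ε-close {0}): {0,2,3,4,6}
'a' @ 1: {3,5,6}
'd' @ 2: {7,8}
'd' @ 3: {1,2,3,4,6,9}  (accept∈set)
'e' @ 4: {}  — no active states
end set {} — state 1 not in

Answer: REJECT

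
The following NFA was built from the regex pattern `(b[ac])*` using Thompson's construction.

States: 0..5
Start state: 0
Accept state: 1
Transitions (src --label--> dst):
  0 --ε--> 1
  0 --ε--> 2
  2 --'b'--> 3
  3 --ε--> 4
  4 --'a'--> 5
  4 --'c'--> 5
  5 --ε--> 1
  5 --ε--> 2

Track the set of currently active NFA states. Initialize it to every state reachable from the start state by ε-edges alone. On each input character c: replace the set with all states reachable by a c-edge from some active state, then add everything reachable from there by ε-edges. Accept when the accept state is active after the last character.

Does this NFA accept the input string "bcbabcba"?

S₀ = ε-closure({0}) = {0,1,2}
'b' @ 1: {3,4}
'c' @ 2: {1,2,5}  [accepting]
'b' @ 3: {3,4}
'a' @ 4: {1,2,5}  [accepting]
'b' @ 5: {3,4}
'c' @ 6: {1,2,5}  [accepting]
'b' @ 7: {3,4}
'a' @ 8: {1,2,5}  [accepting]
end set {1,2,5} — state 1 in

Answer: ACCEPT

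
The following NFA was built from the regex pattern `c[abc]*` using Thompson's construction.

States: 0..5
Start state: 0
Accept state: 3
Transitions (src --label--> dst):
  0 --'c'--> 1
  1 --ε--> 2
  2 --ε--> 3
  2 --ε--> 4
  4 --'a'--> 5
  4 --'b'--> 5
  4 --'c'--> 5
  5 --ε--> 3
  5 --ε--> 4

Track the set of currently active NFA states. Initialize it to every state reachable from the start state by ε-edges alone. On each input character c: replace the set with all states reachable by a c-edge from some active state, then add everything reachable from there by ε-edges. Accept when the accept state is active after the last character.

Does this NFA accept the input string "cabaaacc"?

Answer: ACCEPT

Steps:
start: ε-closure({0}) = {0}
'c' @ 1: {1,2,3,4}  (accept∈set)
'a' @ 2: {3,4,5}  (accept∈set)
'b' @ 3: {3,4,5}  (accept∈set)
'a' @ 4: {3,4,5}  (accept∈set)
'a' @ 5: {3,4,5}  (accept∈set)
'a' @ 6: {3,4,5}  (accept∈set)
'c' @ 7: {3,4,5}  (accept∈set)
'c' @ 8: {3,4,5}  (accept∈set)
end set {3,4,5} — state 3 in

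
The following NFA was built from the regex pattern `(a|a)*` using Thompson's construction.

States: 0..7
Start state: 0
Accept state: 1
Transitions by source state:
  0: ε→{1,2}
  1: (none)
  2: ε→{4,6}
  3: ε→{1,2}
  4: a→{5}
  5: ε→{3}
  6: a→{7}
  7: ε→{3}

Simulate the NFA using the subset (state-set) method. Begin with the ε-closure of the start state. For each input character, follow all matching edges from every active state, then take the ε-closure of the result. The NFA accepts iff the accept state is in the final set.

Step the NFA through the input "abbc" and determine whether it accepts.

Answer: REJECT

Trace:
S₀ = ε-closure({0}) = {0,1,2,4,6}
'a' @ 1: {1,2,3,4,5,6,7}  [accepting]
'b' @ 2: {}  — state set empty
rest 'bc' ignored (set empty)
end set {} — state 1 not in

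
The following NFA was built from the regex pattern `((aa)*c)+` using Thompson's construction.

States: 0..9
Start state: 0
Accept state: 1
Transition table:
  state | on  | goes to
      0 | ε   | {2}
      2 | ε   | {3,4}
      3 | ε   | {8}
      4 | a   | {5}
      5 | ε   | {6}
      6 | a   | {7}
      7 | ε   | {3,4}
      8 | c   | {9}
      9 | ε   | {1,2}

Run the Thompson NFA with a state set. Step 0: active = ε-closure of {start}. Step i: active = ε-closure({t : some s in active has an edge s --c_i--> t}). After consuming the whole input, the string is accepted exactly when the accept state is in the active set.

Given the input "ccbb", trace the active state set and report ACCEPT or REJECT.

Answer: REJECT

Trace:
start: ε-closure({0}) = {0,2,3,4,8}
'c' @ 1: {1,2,3,4,8,9}  ✓accept
'c' @ 2: {1,2,3,4,8,9}  ✓accept
'b' @ 3: {}  — state set empty
rest 'b' ignored (set empty)
end set {} — state 1 not in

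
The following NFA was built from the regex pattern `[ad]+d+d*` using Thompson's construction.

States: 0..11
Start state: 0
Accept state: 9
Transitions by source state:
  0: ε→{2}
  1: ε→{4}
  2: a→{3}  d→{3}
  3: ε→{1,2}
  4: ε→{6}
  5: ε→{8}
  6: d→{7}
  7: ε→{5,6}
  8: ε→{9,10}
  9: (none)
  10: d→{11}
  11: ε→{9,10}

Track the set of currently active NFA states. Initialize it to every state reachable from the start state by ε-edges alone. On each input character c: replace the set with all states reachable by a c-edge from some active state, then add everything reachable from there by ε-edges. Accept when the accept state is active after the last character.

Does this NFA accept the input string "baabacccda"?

initial (ε-close {0}): {0,2}
'b' @ 1: {}  — dead — no transitions
rest 'aabacccda' ignored (set empty)
after full input: {}  (accept=9 not in)

Answer: REJECT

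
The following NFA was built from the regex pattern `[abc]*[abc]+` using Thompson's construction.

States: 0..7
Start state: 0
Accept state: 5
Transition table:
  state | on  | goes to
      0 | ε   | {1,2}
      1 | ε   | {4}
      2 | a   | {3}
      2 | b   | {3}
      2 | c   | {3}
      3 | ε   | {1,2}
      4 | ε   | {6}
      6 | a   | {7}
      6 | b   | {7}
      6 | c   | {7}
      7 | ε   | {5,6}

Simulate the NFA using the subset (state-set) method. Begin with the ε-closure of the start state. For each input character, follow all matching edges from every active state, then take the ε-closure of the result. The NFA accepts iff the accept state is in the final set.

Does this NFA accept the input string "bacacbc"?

Answer: ACCEPT

Derivation:
initial (ε-close {0}): {0,1,2,4,6}
'b' @ 1: {1,2,3,4,5,6,7}  ✓accept
'a' @ 2: {1,2,3,4,5,6,7}  ✓accept
'c' @ 3: {1,2,3,4,5,6,7}  ✓accept
'a' @ 4: {1,2,3,4,5,6,7}  ✓accept
'c' @ 5: {1,2,3,4,5,6,7}  ✓accept
'b' @ 6: {1,2,3,4,5,6,7}  ✓accept
'c' @ 7: {1,2,3,4,5,6,7}  ✓accept
after full input: {1,2,3,4,5,6,7}  (accept=5 in)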